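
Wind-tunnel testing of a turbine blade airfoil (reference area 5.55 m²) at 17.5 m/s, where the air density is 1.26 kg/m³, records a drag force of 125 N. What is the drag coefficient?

From D = ½ρv²S·CD, rearranging gives CD = 2D/(ρv²S).
CD = 2 × 125 / (1.26 × 17.5² × 5.55) = 0.117

CD = 0.117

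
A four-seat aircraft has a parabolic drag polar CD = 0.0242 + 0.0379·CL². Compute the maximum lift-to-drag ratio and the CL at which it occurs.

(L/D)max = 16.5, at CL = 0.799

For CD = CD0 + K·CL², (L/D)max occurs at CL* = √(CD0/K) and equals 1/(2√(K·CD0)).
(L/D)max = 1/(2√(0.0379 × 0.0242)) = 1/(2 × 0.03028) = 16.5
CL* = √(0.0242/0.0379) = 0.799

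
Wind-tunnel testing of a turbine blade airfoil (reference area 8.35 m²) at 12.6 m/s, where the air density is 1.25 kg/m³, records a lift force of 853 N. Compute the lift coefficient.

From L = ½ρv²S·CL, rearranging gives CL = 2L/(ρv²S).
CL = 2 × 853 / (1.25 × 12.6² × 8.35) = 1.03

CL = 1.03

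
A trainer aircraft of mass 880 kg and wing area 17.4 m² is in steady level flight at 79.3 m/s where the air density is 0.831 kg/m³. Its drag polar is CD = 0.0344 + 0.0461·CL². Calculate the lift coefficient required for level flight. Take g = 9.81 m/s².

CL = 0.19

Weight W = mg = 880 × 9.81 = 8632.8 N; in level flight L = W.
Dynamic pressure q = 0.5 × 0.831 × 79.3² = 2613 Pa.
CL = W/(q·S) = 8632.8 / (2613 × 17.4) = 0.1899.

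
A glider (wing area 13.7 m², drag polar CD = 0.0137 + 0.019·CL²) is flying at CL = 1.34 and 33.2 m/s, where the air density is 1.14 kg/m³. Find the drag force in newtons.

CD = 0.0137 + 0.019 × 1.34² = 0.04782
D = ½ρv²S·CD = ½ × 1.14 × 33.2² × 13.7 × 0.04782 = 412 N

D = 412 N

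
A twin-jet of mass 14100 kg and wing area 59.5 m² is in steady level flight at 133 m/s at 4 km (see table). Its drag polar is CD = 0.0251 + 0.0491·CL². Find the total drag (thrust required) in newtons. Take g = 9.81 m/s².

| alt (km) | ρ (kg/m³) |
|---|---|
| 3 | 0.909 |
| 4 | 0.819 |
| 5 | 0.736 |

D = 13000 N

At 4 km, from the table: ρ = 0.819 kg/m³.
Weight W = mg = 14100 × 9.81 = 1.3832×10^5 N; in level flight L = W.
Dynamic pressure q = 0.5 × 0.819 × 133² = 7244 Pa.
CL = W/(q·S) = 1.3832×10^5 / (7244 × 59.5) = 0.3209.
CD = 0.0251 + 0.0491 × 0.3209² = 0.03016.
D = q·S·CD = 7244 × 59.5 × 0.03016 = 13000 N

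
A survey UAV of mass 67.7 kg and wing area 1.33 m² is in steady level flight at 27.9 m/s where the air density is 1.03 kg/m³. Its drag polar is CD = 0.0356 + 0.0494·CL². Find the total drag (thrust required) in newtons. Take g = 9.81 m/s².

D = 59.8 N

Weight W = mg = 67.7 × 9.81 = 664.14 N; in level flight L = W.
q = ½ρv² = ½ × 1.03 × 27.9² = 400.9 Pa.
Required CL = L/(qS) = 664.14/(400.9·1.33) = 1.246.
CD = 0.0356 + 0.0494 × 1.246² = 0.1122.
D = q·S·CD = 400.9 × 1.33 × 0.1122 = 59.85 N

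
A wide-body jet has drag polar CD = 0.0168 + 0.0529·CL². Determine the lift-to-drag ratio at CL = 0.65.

L/D = 16.6

CD = 0.0168 + 0.0529 × 0.65² = 0.03915
L/D = CL/CD = 0.65 / 0.03915 = 16.6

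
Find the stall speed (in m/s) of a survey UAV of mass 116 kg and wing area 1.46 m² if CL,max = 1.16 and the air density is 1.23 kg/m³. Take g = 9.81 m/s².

V_stall = 33.1 m/s

Weight W = mg = 116 × 9.81 = 1138 N.
From L = ½ρV²S·CL,max = W: V_stall = √(2W/(ρSCL,max)) = √(2·1138/(1.23·1.46·1.16))
V_stall = √1093 = 33.1 m/s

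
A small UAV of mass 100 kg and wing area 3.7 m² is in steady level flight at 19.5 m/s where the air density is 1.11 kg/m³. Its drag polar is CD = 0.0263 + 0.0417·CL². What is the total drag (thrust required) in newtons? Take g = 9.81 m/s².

Weight W = mg = 100 × 9.81 = 981 N; in level flight L = W.
Dynamic pressure q = 0.5 × 1.11 × 19.5² = 211 Pa.
CL = 2W/(ρv²S) = 2×981/(1.11×19.5²×3.7) = 1.256.
CD = 0.0263 + 0.0417 × 1.256² = 0.09212.
D = q·S·CD = 211 × 3.7 × 0.09212 = 71.93 N

D = 71.9 N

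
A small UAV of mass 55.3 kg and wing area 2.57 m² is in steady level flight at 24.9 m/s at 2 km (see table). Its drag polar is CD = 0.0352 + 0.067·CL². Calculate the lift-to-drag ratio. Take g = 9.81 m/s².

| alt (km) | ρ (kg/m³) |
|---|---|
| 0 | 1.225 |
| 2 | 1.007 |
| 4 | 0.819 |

At 2 km, from the table: ρ = 1.007 kg/m³.
Level flight ⇒ L = W = m·g = 55.3 × 9.81 = 542.49 N.
Dynamic pressure q = 0.5 × 1.007 × 24.9² = 312.2 Pa.
Required CL = L/(qS) = 542.49/(312.2·2.57) = 0.6762.
CD = 0.0352 + 0.067 × 0.6762² = 0.06583.
L/D = CL/CD = 0.6762 / 0.06583 = 10.3

L/D = 10.3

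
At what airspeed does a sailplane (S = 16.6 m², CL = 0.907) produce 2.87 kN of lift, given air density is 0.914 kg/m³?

L = ½ρv²S·CL ⇒ v = √(2L/(ρ·S·CL))
v = √(2 × 2870 / (0.914 × 16.6 × 0.907)) = √417.1 = 20.4 m/s

v = 20.4 m/s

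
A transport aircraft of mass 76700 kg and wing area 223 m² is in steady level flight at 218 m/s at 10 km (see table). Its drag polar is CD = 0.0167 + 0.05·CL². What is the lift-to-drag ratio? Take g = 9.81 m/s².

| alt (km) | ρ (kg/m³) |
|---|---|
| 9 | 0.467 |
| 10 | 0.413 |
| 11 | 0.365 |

L/D = 15.2

At 10 km, from the table: ρ = 0.413 kg/m³.
Level flight ⇒ L = W = m·g = 76700 × 9.81 = 7.5243×10^5 N.
q = ½ρv² = ½ × 0.413 × 218² = 9814 Pa.
CL = 2W/(ρv²S) = 2×7.5243×10^5/(0.413×218²×223) = 0.3438.
CD = 0.0167 + 0.05 × 0.3438² = 0.02261.
L/D = CL/CD = 0.3438 / 0.02261 = 15.2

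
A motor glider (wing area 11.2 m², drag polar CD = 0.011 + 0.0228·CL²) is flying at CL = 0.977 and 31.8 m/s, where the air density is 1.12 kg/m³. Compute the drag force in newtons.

CD = 0.011 + 0.0228 × 0.977² = 0.03276
D = ½ρv²S·CD = ½ × 1.12 × 31.8² × 11.2 × 0.03276 = 208 N

D = 208 N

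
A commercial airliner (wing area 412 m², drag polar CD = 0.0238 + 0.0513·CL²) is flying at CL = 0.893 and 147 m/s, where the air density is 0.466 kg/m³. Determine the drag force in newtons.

D = 1.34×10^5 N

CD = 0.0238 + 0.0513 × 0.893² = 0.06471
D = ½ρv²S·CD = ½ × 0.466 × 147² × 412 × 0.06471 = 1.34×10^5 N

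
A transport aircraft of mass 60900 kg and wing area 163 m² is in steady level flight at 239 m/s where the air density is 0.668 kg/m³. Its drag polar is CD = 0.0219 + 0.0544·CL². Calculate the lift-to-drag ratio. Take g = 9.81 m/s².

L/D = 8.04

Level flight ⇒ L = W = m·g = 60900 × 9.81 = 5.9743×10^5 N.
Dynamic pressure q = 0.5 × 0.668 × 239² = 19080 Pa.
CL = W/(q·S) = 5.9743×10^5 / (19080 × 163) = 0.1921.
CD = 0.0219 + 0.0544 × 0.1921² = 0.02391.
L/D = CL/CD = 0.1921 / 0.02391 = 8.04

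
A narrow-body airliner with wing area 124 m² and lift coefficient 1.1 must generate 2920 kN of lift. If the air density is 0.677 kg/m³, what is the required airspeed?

L = ½ρv²S·CL ⇒ v = √(2L/(ρ·S·CL))
v = √(2 × 2.92×10^6 / (0.677 × 124 × 1.1)) = √63240 = 251 m/s

v = 251 m/s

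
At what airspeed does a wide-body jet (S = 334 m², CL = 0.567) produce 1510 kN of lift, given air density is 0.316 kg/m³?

L = ½ρv²S·CL ⇒ v = √(2L/(ρ·S·CL))
v = √(2 × 1.51×10^6 / (0.316 × 334 × 0.567)) = √50470 = 225 m/s

v = 225 m/s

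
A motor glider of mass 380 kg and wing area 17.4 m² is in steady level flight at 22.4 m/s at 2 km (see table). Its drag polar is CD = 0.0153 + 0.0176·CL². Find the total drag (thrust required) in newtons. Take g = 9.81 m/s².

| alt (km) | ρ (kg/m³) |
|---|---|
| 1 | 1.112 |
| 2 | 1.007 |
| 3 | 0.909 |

At 2 km, from the table: ρ = 1.007 kg/m³.
In steady level flight, lift balances weight: W = mg = 380 × 9.81 = 3727.8 N.
Dynamic pressure q = 0.5 × 1.007 × 22.4² = 252.6 Pa.
CL = 2W/(ρv²S) = 2×3727.8/(1.007×22.4²×17.4) = 0.848.
CD = 0.0153 + 0.0176 × 0.848² = 0.02796.
D = q·S·CD = 252.6 × 17.4 × 0.02796 = 122.9 N

D = 123 N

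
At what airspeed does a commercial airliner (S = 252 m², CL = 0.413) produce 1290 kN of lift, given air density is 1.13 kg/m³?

L = ½ρv²S·CL ⇒ v = √(2L/(ρ·S·CL))
v = √(2 × 1.29×10^6 / (1.13 × 252 × 0.413)) = √21940 = 148 m/s

v = 148 m/s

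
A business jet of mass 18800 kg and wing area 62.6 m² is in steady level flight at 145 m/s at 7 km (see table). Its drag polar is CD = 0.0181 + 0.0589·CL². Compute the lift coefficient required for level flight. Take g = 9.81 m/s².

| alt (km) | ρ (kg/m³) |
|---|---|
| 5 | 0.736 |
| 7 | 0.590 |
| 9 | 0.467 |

At 7 km, from the table: ρ = 0.590 kg/m³.
Weight W = mg = 18800 × 9.81 = 1.8443×10^5 N; in level flight L = W.
q = ½ρv² = ½ × 0.59 × 145² = 6202 Pa.
CL = 2W/(ρv²S) = 2×1.8443×10^5/(0.59×145²×62.6) = 0.475.

CL = 0.475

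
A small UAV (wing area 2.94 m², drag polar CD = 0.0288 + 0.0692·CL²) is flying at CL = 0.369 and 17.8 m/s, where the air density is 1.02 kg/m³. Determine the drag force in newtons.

D = 18.2 N

CD = 0.0288 + 0.0692 × 0.369² = 0.03822
D = ½ρv²S·CD = ½ × 1.02 × 17.8² × 2.94 × 0.03822 = 18.2 N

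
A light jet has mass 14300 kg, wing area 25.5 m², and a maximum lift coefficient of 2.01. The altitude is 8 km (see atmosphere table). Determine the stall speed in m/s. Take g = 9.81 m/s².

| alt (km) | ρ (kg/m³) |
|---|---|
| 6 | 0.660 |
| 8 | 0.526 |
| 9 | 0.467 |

At 8 km, from the table: ρ = 0.526 kg/m³.
Stall occurs when L = W at CL,max. W = mg = 14300 × 9.81 = 1.403×10^5 N.
V_stall = √(2W/(ρ·S·CL,max)) = √(2 × 1.403×10^5 / (0.526 × 25.5 × 2.01))
V_stall = √10410 = 102 m/s

V_stall = 102 m/s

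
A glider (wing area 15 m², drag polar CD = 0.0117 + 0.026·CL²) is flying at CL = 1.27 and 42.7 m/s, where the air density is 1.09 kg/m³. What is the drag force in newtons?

D = 799 N

CD = 0.0117 + 0.026 × 1.27² = 0.05364
D = ½ρv²S·CD = ½ × 1.09 × 42.7² × 15 × 0.05364 = 799 N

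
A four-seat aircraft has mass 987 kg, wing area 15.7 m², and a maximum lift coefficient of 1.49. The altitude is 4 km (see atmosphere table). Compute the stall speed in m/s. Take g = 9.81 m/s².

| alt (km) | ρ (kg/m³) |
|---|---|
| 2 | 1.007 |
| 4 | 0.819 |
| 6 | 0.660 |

V_stall = 31.8 m/s

At 4 km, from the table: ρ = 0.819 kg/m³.
Weight W = mg = 987 × 9.81 = 9682 N.
V_stall = √(2W/(ρ·S·CL,max)) = √(2 × 9682 / (0.819 × 15.7 × 1.49))
V_stall = √1011 = 31.8 m/s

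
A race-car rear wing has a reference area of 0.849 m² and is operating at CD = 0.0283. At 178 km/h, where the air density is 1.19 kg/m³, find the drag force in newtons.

Convert speed: v = 178 km/h ÷ 3.6 = 49.44 m/s.
Dynamic pressure q = ½ρv² = ½ × 1.19 × 49.44² = 1455 Pa.
D = q·S·CD = 1455 × 0.849 × 0.0283 = 34.9 N

D = 34.9 N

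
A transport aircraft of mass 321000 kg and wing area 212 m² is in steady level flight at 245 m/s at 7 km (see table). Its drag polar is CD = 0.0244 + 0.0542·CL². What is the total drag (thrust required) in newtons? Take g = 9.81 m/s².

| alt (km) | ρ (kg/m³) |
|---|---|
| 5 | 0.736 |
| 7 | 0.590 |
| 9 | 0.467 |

At 7 km, from the table: ρ = 0.590 kg/m³.
Level flight ⇒ L = W = m·g = 321000 × 9.81 = 3.149×10^6 N.
q = ½ρv² = ½ × 0.59 × 245² = 17710 Pa.
CL = W/(q·S) = 3.149×10^6 / (17710 × 212) = 0.8388.
CD = 0.0244 + 0.0542 × 0.8388² = 0.06254.
D = q·S·CD = 17710 × 212 × 0.06254 = 2.348×10^5 N

D = 2.35×10^5 N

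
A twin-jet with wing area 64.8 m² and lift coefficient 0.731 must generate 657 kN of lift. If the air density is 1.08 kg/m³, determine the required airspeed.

v = 160 m/s

L = ½ρv²S·CL ⇒ v = √(2L/(ρ·S·CL))
v = √(2 × 6.57×10^5 / (1.08 × 64.8 × 0.731)) = √25680 = 160 m/s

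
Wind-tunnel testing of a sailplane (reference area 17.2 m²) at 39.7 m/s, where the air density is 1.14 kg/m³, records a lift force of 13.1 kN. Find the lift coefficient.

From L = ½ρv²S·CL, rearranging gives CL = 2L/(ρv²S).
CL = 2 × 13100 / (1.14 × 39.7² × 17.2) = 0.848

CL = 0.848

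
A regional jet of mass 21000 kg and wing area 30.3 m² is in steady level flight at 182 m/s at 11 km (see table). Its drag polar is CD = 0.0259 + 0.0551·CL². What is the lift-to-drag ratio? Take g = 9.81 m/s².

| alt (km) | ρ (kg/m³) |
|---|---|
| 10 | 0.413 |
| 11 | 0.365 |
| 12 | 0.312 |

At 11 km, from the table: ρ = 0.365 kg/m³.
Level flight ⇒ L = W = m·g = 21000 × 9.81 = 2.0601×10^5 N.
Dynamic pressure q = 0.5 × 0.365 × 182² = 6045 Pa.
CL = 2W/(ρv²S) = 2×2.0601×10^5/(0.365×182²×30.3) = 1.125.
CD = 0.0259 + 0.0551 × 1.125² = 0.0956.
L/D = CL/CD = 1.125 / 0.0956 = 11.8

L/D = 11.8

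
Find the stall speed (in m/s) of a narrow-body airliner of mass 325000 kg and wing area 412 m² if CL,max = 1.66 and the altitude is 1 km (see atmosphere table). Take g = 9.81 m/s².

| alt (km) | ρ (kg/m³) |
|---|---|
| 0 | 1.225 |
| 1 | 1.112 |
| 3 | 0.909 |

At 1 km, from the table: ρ = 1.112 kg/m³.
At stall, lift equals weight: L = W = m·g = 325000 × 9.81 = 3.188×10^6 N.
From L = ½ρV²S·CL,max = W: V_stall = √(2W/(ρSCL,max)) = √(2·3.188×10^6/(1.112·412·1.66))
V_stall = √8384 = 91.6 m/s

V_stall = 91.6 m/s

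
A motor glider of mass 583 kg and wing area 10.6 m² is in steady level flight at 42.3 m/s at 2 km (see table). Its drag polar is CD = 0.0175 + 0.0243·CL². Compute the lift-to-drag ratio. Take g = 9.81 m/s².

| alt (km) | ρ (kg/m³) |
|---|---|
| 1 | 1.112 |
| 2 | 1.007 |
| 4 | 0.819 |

At 2 km, from the table: ρ = 1.007 kg/m³.
Level flight ⇒ L = W = m·g = 583 × 9.81 = 5719.2 N.
Dynamic pressure q = 0.5 × 1.007 × 42.3² = 900.9 Pa.
CL = W/(q·S) = 5719.2 / (900.9 × 10.6) = 0.5989.
CD = 0.0175 + 0.0243 × 0.5989² = 0.02622.
L/D = CL/CD = 0.5989 / 0.02622 = 22.8

L/D = 22.8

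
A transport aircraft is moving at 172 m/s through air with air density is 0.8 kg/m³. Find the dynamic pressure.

q = 11800 Pa

q = ½ρv² = ½ × 0.8 × 172² = 11800 Pa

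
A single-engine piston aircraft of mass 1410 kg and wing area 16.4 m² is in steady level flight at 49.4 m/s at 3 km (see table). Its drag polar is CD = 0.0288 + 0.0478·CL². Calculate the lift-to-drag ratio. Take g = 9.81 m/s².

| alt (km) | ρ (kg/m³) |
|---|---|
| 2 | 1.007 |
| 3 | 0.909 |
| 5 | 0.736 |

L/D = 13.5

At 3 km, from the table: ρ = 0.909 kg/m³.
Level flight ⇒ L = W = m·g = 1410 × 9.81 = 13832 N.
Dynamic pressure q = 0.5 × 0.909 × 49.4² = 1109 Pa.
CL = W/(q·S) = 13832 / (1109 × 16.4) = 0.7604.
CD = 0.0288 + 0.0478 × 0.7604² = 0.05644.
L/D = CL/CD = 0.7604 / 0.05644 = 13.5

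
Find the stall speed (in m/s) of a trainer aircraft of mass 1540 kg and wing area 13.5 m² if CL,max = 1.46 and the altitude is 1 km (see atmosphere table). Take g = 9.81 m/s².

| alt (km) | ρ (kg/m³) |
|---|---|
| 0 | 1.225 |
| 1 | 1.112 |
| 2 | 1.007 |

At 1 km, from the table: ρ = 1.112 kg/m³.
At stall, lift equals weight: L = W = m·g = 1540 × 9.81 = 15110 N.
V_stall = √(2W/(ρ·S·CL,max)) = √(2 × 15110 / (1.112 × 13.5 × 1.46))
V_stall = √1379 = 37.1 m/s

V_stall = 37.1 m/s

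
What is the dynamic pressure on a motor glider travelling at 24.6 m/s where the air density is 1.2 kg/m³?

q = 363 Pa

q = ½ρv² = ½ × 1.2 × 24.6² = 363 Pa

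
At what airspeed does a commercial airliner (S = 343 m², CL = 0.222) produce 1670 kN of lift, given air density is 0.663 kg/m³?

L = ½ρv²S·CL ⇒ v = √(2L/(ρ·S·CL))
v = √(2 × 1.67×10^6 / (0.663 × 343 × 0.222)) = √66160 = 257 m/s

v = 257 m/s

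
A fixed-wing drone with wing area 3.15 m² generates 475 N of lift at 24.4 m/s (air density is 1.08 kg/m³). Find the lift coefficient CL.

From L = ½ρv²S·CL, rearranging gives CL = 2L/(ρv²S).
CL = 2 × 475 / (1.08 × 24.4² × 3.15) = 0.469

CL = 0.469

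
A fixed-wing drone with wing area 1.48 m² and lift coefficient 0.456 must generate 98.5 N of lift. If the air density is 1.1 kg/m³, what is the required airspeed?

L = ½ρv²S·CL ⇒ v = √(2L/(ρ·S·CL))
v = √(2 × 98.5 / (1.1 × 1.48 × 0.456)) = √265.4 = 16.3 m/s

v = 16.3 m/s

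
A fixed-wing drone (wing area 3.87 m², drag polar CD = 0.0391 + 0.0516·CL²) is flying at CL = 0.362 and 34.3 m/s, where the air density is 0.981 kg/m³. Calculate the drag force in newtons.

CD = 0.0391 + 0.0516 × 0.362² = 0.04586
D = ½ρv²S·CD = ½ × 0.981 × 34.3² × 3.87 × 0.04586 = 102 N

D = 102 N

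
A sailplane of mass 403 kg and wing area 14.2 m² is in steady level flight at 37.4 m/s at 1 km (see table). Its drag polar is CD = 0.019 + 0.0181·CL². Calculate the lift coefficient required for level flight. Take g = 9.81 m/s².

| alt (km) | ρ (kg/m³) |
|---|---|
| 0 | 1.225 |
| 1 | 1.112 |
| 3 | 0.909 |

At 1 km, from the table: ρ = 1.112 kg/m³.
Level flight ⇒ L = W = m·g = 403 × 9.81 = 3953.4 N.
Dynamic pressure q = 0.5 × 1.112 × 37.4² = 777.7 Pa.
Required CL = L/(qS) = 3953.4/(777.7·14.2) = 0.358.

CL = 0.358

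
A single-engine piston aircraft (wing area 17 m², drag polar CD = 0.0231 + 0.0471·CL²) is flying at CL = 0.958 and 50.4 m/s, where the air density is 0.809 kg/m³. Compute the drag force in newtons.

D = 1160 N

CD = 0.0231 + 0.0471 × 0.958² = 0.06633
D = ½ρv²S·CD = ½ × 0.809 × 50.4² × 17 × 0.06633 = 1160 N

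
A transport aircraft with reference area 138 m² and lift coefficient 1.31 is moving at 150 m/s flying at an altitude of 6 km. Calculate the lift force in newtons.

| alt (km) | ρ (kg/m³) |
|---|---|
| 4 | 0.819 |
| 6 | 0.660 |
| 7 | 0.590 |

At 6 km, from the table: ρ = 0.660 kg/m³.
L = ½ρv²S·CL = ½ × 0.66 × 150² × 138 × 1.31 = 1.34×10^6 N ≈ 1340 kN

L = 1.34×10^6 N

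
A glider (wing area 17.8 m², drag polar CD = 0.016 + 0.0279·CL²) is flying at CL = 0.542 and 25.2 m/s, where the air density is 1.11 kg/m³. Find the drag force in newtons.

D = 152 N

CD = 0.016 + 0.0279 × 0.542² = 0.0242
D = ½ρv²S·CD = ½ × 1.11 × 25.2² × 17.8 × 0.0242 = 152 N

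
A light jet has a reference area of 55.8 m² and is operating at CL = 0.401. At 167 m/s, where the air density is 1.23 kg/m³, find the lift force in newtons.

L = 3.84×10^5 N

Dynamic pressure q = ½ρv² = ½ × 1.23 × 167² = 17150 Pa.
L = q·S·CL = 17150 × 55.8 × 0.401 = 3.84×10^5 N ≈ 384 kN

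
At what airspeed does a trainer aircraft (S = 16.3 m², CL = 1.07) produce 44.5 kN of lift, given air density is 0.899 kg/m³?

L = ½ρv²S·CL ⇒ v = √(2L/(ρ·S·CL))
v = √(2 × 44500 / (0.899 × 16.3 × 1.07)) = √5676 = 75.3 m/s

v = 75.3 m/s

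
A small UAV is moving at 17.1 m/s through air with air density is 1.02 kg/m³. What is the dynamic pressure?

q = ½ρv² = ½ × 1.02 × 17.1² = 149 Pa

q = 149 Pa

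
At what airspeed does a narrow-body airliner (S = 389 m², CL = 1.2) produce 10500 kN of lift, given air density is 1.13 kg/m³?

L = ½ρv²S·CL ⇒ v = √(2L/(ρ·S·CL))
v = √(2 × 1.05×10^7 / (1.13 × 389 × 1.2)) = √39810 = 200 m/s

v = 200 m/s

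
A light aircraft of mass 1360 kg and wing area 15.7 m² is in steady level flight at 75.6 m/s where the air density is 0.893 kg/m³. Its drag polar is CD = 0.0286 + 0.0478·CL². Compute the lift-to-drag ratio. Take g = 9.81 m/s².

Level flight ⇒ L = W = m·g = 1360 × 9.81 = 13342 N.
q = ½ρv² = ½ × 0.893 × 75.6² = 2552 Pa.
CL = W/(q·S) = 13342 / (2552 × 15.7) = 0.333.
CD = 0.0286 + 0.0478 × 0.333² = 0.0339.
L/D = CL/CD = 0.333 / 0.0339 = 9.82

L/D = 9.82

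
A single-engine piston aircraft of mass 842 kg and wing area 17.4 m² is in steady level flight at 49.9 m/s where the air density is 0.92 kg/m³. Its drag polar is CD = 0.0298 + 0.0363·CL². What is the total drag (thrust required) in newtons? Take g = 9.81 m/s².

Level flight ⇒ L = W = m·g = 842 × 9.81 = 8260 N.
Dynamic pressure q = 0.5 × 0.92 × 49.9² = 1145 Pa.
CL = 2W/(ρv²S) = 2×8260/(0.92×49.9²×17.4) = 0.4145.
CD = 0.0298 + 0.0363 × 0.4145² = 0.03604.
D = q·S·CD = 1145 × 17.4 × 0.03604 = 718.2 N

D = 718 N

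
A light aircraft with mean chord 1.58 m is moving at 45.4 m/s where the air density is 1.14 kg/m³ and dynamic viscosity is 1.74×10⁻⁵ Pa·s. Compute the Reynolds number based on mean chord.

Re = ρ·v·c/μ = 1.14 × 45.4 × 1.58 / (1.74×10⁻⁵) = 4.7×10^6

Re = 4.7×10^6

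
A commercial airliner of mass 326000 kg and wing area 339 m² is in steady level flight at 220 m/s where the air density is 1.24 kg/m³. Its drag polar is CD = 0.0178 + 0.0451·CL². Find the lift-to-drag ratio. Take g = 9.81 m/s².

L/D = 14.1

In steady level flight, lift balances weight: W = mg = 326000 × 9.81 = 3.1981×10^6 N.
Dynamic pressure q = 0.5 × 1.24 × 220² = 30010 Pa.
CL = W/(q·S) = 3.1981×10^6 / (30010 × 339) = 0.3144.
CD = 0.0178 + 0.0451 × 0.3144² = 0.02226.
L/D = CL/CD = 0.3144 / 0.02226 = 14.1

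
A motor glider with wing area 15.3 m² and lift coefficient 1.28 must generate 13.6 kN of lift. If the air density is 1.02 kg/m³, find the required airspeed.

v = 36.9 m/s

L = ½ρv²S·CL ⇒ v = √(2L/(ρ·S·CL))
v = √(2 × 13600 / (1.02 × 15.3 × 1.28)) = √1362 = 36.9 m/s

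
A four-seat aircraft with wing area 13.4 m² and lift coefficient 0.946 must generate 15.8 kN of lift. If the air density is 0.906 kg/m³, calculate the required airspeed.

L = ½ρv²S·CL ⇒ v = √(2L/(ρ·S·CL))
v = √(2 × 15800 / (0.906 × 13.4 × 0.946)) = √2751 = 52.5 m/s

v = 52.5 m/s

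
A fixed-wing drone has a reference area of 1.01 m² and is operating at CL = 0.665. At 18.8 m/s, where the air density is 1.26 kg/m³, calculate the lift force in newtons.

L = 150 N

L = ½ρv²S·CL = ½ × 1.26 × 18.8² × 1.01 × 0.665 = 150 N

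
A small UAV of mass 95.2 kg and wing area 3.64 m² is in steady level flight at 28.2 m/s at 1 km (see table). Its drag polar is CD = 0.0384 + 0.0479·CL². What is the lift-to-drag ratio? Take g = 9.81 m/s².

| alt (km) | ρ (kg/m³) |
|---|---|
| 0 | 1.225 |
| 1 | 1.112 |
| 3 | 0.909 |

At 1 km, from the table: ρ = 1.112 kg/m³.
Level flight ⇒ L = W = m·g = 95.2 × 9.81 = 933.91 N.
q = ½ρv² = ½ × 1.112 × 28.2² = 442.2 Pa.
Required CL = L/(qS) = 933.91/(442.2·3.64) = 0.5803.
CD = 0.0384 + 0.0479 × 0.5803² = 0.05453.
L/D = CL/CD = 0.5803 / 0.05453 = 10.6

L/D = 10.6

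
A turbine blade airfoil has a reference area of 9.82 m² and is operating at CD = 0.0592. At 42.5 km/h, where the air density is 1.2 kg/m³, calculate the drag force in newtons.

Convert speed: v = 42.5 km/h ÷ 3.6 = 11.81 m/s.
Dynamic pressure q = ½ρv² = ½ × 1.2 × 11.81² = 83.62 Pa.
D = q·S·CD = 83.62 × 9.82 × 0.0592 = 48.6 N

D = 48.6 N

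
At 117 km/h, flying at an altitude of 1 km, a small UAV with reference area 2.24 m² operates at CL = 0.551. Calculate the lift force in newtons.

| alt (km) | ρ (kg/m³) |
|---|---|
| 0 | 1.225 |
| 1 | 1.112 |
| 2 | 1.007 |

At 1 km, from the table: ρ = 1.112 kg/m³.
Convert speed: v = 117 km/h ÷ 3.6 = 32.5 m/s.
L = ½ρv²S·CL = ½ × 1.112 × 32.5² × 2.24 × 0.551 = 725 N

L = 725 N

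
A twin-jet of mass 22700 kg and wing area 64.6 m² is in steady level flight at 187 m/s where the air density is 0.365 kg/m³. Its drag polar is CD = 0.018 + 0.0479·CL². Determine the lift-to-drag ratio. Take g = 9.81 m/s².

L/D = 16.9

Level flight ⇒ L = W = m·g = 22700 × 9.81 = 2.2269×10^5 N.
q = ½ρv² = ½ × 0.365 × 187² = 6382 Pa.
Required CL = L/(qS) = 2.2269×10^5/(6382·64.6) = 0.5402.
CD = 0.018 + 0.0479 × 0.5402² = 0.03198.
L/D = CL/CD = 0.5402 / 0.03198 = 16.9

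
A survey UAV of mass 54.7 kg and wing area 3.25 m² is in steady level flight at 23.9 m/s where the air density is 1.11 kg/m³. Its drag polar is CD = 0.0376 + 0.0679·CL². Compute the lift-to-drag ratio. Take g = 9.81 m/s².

Weight W = mg = 54.7 × 9.81 = 536.61 N; in level flight L = W.
q = ½ρv² = ½ × 1.11 × 23.9² = 317 Pa.
CL = 2W/(ρv²S) = 2×536.61/(1.11×23.9²×3.25) = 0.5208.
CD = 0.0376 + 0.0679 × 0.5208² = 0.05602.
L/D = CL/CD = 0.5208 / 0.05602 = 9.3

L/D = 9.3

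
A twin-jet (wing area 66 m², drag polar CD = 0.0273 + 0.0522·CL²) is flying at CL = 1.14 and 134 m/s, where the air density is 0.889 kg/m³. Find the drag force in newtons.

CD = 0.0273 + 0.0522 × 1.14² = 0.09514
D = ½ρv²S·CD = ½ × 0.889 × 134² × 66 × 0.09514 = 50100 N

D = 50100 N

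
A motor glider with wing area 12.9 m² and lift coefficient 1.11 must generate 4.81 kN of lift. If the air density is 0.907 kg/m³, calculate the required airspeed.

L = ½ρv²S·CL ⇒ v = √(2L/(ρ·S·CL))
v = √(2 × 4810 / (0.907 × 12.9 × 1.11)) = √740.7 = 27.2 m/s

v = 27.2 m/s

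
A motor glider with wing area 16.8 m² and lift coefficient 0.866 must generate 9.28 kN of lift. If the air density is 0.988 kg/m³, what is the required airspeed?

v = 35.9 m/s

L = ½ρv²S·CL ⇒ v = √(2L/(ρ·S·CL))
v = √(2 × 9280 / (0.988 × 16.8 × 0.866)) = √1291 = 35.9 m/s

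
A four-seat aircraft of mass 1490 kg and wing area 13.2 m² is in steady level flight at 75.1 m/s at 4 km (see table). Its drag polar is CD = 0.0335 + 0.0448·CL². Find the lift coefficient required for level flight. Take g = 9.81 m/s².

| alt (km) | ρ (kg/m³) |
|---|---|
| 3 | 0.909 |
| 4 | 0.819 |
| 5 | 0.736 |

CL = 0.479

At 4 km, from the table: ρ = 0.819 kg/m³.
In steady level flight, lift balances weight: W = mg = 1490 × 9.81 = 14617 N.
q = ½ρv² = ½ × 0.819 × 75.1² = 2310 Pa.
CL = 2W/(ρv²S) = 2×14617/(0.819×75.1²×13.2) = 0.4795.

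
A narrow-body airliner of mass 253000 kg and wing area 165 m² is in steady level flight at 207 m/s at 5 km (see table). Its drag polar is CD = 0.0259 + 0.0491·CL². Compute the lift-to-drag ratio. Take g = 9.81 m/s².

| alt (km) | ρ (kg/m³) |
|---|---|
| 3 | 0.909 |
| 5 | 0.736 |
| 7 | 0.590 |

L/D = 13.5

At 5 km, from the table: ρ = 0.736 kg/m³.
Weight W = mg = 253000 × 9.81 = 2.4819×10^6 N; in level flight L = W.
Dynamic pressure q = 0.5 × 0.736 × 207² = 15770 Pa.
CL = 2W/(ρv²S) = 2×2.4819×10^6/(0.736×207²×165) = 0.9539.
CD = 0.0259 + 0.0491 × 0.9539² = 0.07058.
L/D = CL/CD = 0.9539 / 0.07058 = 13.5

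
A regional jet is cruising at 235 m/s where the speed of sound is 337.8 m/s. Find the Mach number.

M = v/a = 235 / 337.8 = 0.696

M = 0.696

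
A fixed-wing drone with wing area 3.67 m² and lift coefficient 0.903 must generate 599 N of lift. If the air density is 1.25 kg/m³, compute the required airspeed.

v = 17 m/s

L = ½ρv²S·CL ⇒ v = √(2L/(ρ·S·CL))
v = √(2 × 599 / (1.25 × 3.67 × 0.903)) = √289.2 = 17 m/s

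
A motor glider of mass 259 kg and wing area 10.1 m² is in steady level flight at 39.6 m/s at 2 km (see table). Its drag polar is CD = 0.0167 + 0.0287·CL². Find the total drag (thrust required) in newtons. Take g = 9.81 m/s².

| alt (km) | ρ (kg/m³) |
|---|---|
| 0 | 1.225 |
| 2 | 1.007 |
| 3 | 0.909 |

At 2 km, from the table: ρ = 1.007 kg/m³.
In steady level flight, lift balances weight: W = mg = 259 × 9.81 = 2540.8 N.
q = ½ρv² = ½ × 1.007 × 39.6² = 789.6 Pa.
CL = 2W/(ρv²S) = 2×2540.8/(1.007×39.6²×10.1) = 0.3186.
CD = 0.0167 + 0.0287 × 0.3186² = 0.01961.
D = q·S·CD = 789.6 × 10.1 × 0.01961 = 156.4 N

D = 156 N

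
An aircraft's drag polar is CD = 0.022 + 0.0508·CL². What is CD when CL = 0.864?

CD = 0.0599

CD = 0.022 + 0.0508 × 0.864² = 0.022 + 0.03792 = 0.0599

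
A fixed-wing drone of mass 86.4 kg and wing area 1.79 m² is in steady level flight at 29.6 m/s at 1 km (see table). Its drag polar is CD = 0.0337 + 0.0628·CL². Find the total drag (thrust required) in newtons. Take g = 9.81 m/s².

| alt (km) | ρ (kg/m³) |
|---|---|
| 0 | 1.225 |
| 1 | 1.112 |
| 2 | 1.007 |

At 1 km, from the table: ρ = 1.112 kg/m³.
Level flight ⇒ L = W = m·g = 86.4 × 9.81 = 847.58 N.
Dynamic pressure q = 0.5 × 1.112 × 29.6² = 487.1 Pa.
Required CL = L/(qS) = 847.58/(487.1·1.79) = 0.972.
CD = 0.0337 + 0.0628 × 0.972² = 0.09303.
D = q·S·CD = 487.1 × 1.79 × 0.09303 = 81.12 N

D = 81.1 N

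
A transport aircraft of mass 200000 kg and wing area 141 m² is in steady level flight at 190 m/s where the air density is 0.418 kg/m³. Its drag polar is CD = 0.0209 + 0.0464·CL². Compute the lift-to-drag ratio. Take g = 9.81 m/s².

Level flight ⇒ L = W = m·g = 200000 × 9.81 = 1.962×10^6 N.
Dynamic pressure q = 0.5 × 0.418 × 190² = 7545 Pa.
Required CL = L/(qS) = 1.962×10^6/(7545·141) = 1.844.
CD = 0.0209 + 0.0464 × 1.844² = 0.1787.
L/D = CL/CD = 1.844 / 0.1787 = 10.3

L/D = 10.3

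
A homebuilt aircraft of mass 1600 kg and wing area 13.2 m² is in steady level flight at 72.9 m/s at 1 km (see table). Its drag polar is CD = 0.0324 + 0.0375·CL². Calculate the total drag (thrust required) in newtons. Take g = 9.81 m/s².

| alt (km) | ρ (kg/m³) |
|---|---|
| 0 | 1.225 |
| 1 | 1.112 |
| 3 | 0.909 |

At 1 km, from the table: ρ = 1.112 kg/m³.
Weight W = mg = 1600 × 9.81 = 15696 N; in level flight L = W.
q = ½ρv² = ½ × 1.112 × 72.9² = 2955 Pa.
CL = W/(q·S) = 15696 / (2955 × 13.2) = 0.4024.
CD = 0.0324 + 0.0375 × 0.4024² = 0.03847.
D = q·S·CD = 2955 × 13.2 × 0.03847 = 1501 N

D = 1500 N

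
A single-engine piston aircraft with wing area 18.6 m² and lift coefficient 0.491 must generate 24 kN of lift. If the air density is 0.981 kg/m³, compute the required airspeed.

L = ½ρv²S·CL ⇒ v = √(2L/(ρ·S·CL))
v = √(2 × 24000 / (0.981 × 18.6 × 0.491)) = √5358 = 73.2 m/s

v = 73.2 m/s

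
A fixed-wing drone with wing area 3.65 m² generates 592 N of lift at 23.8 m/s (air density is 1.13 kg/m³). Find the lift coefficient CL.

From L = ½ρv²S·CL, rearranging gives CL = 2L/(ρv²S).
CL = 2 × 592 / (1.13 × 23.8² × 3.65) = 0.507

CL = 0.507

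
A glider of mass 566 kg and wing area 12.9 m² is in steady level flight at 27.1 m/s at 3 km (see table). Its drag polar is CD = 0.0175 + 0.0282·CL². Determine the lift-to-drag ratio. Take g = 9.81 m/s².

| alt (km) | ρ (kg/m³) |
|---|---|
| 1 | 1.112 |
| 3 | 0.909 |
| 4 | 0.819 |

At 3 km, from the table: ρ = 0.909 kg/m³.
Weight W = mg = 566 × 9.81 = 5552.5 N; in level flight L = W.
Dynamic pressure q = 0.5 × 0.909 × 27.1² = 333.8 Pa.
Required CL = L/(qS) = 5552.5/(333.8·12.9) = 1.29.
CD = 0.0175 + 0.0282 × 1.29² = 0.06439.
L/D = CL/CD = 1.29 / 0.06439 = 20

L/D = 20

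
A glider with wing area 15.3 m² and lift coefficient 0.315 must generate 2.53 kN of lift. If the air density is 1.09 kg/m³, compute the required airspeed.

L = ½ρv²S·CL ⇒ v = √(2L/(ρ·S·CL))
v = √(2 × 2530 / (1.09 × 15.3 × 0.315)) = √963.2 = 31 m/s

v = 31 m/s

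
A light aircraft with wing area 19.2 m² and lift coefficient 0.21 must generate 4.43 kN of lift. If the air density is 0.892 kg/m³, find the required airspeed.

L = ½ρv²S·CL ⇒ v = √(2L/(ρ·S·CL))
v = √(2 × 4430 / (0.892 × 19.2 × 0.21)) = √2463 = 49.6 m/s

v = 49.6 m/s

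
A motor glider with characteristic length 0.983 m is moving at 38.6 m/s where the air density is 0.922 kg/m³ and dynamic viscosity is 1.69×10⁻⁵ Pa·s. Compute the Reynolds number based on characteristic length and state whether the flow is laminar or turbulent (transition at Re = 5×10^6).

Re = ρ·v·c/μ = 0.922 × 38.6 × 0.983 / (1.69×10⁻⁵) = 2.07×10^6
Since 2.07×10^6 < 5×10^6, the flow is laminar.

Re = 2.07×10^6 (laminar)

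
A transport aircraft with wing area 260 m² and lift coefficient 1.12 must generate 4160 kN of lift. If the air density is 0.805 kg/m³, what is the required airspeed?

v = 188 m/s

L = ½ρv²S·CL ⇒ v = √(2L/(ρ·S·CL))
v = √(2 × 4.16×10^6 / (0.805 × 260 × 1.12)) = √35490 = 188 m/s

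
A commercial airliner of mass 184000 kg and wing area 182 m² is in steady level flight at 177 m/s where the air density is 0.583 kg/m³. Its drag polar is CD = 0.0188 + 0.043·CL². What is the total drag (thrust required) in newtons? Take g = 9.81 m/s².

D = 1.16×10^5 N

Weight W = mg = 184000 × 9.81 = 1.805×10^6 N; in level flight L = W.
q = ½ρv² = ½ × 0.583 × 177² = 9132 Pa.
CL = 2W/(ρv²S) = 2×1.805×10^6/(0.583×177²×182) = 1.086.
CD = 0.0188 + 0.043 × 1.086² = 0.06951.
D = q·S·CD = 9132 × 182 × 0.06951 = 1.155×10^5 N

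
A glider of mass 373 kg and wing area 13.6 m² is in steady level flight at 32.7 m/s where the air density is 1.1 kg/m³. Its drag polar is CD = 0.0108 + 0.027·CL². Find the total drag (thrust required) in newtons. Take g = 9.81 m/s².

Weight W = mg = 373 × 9.81 = 3659.1 N; in level flight L = W.
q = ½ρv² = ½ × 1.1 × 32.7² = 588.1 Pa.
CL = 2W/(ρv²S) = 2×3659.1/(1.1×32.7²×13.6) = 0.4575.
CD = 0.0108 + 0.027 × 0.4575² = 0.01645.
D = q·S·CD = 588.1 × 13.6 × 0.01645 = 131.6 N

D = 132 N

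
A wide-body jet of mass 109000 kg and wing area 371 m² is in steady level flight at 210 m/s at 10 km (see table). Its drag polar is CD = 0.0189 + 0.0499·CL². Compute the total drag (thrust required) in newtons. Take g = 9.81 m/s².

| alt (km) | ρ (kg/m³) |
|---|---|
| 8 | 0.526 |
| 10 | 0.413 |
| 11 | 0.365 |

At 10 km, from the table: ρ = 0.413 kg/m³.
Weight W = mg = 109000 × 9.81 = 1.0693×10^6 N; in level flight L = W.
Dynamic pressure q = 0.5 × 0.413 × 210² = 9107 Pa.
CL = W/(q·S) = 1.0693×10^6 / (9107 × 371) = 0.3165.
CD = 0.0189 + 0.0499 × 0.3165² = 0.0239.
D = q·S·CD = 9107 × 371 × 0.0239 = 80740 N

D = 80700 N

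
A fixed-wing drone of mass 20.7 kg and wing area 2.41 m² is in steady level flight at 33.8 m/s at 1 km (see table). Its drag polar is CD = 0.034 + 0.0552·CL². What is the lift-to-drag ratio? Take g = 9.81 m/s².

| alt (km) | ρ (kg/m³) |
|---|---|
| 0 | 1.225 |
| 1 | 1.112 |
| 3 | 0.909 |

At 1 km, from the table: ρ = 1.112 kg/m³.
Weight W = mg = 20.7 × 9.81 = 203.07 N; in level flight L = W.
q = ½ρv² = ½ × 1.112 × 33.8² = 635.2 Pa.
CL = 2W/(ρv²S) = 2×203.07/(1.112×33.8²×2.41) = 0.1327.
CD = 0.034 + 0.0552 × 0.1327² = 0.03497.
L/D = CL/CD = 0.1327 / 0.03497 = 3.79

L/D = 3.79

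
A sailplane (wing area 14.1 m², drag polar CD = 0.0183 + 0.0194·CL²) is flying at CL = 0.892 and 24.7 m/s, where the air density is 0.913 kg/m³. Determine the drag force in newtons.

D = 132 N

CD = 0.0183 + 0.0194 × 0.892² = 0.03374
D = ½ρv²S·CD = ½ × 0.913 × 24.7² × 14.1 × 0.03374 = 132 N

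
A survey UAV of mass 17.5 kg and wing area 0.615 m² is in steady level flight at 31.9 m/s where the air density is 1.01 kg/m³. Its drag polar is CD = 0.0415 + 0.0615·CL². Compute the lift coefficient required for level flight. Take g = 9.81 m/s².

CL = 0.543

In steady level flight, lift balances weight: W = mg = 17.5 × 9.81 = 171.68 N.
Dynamic pressure q = 0.5 × 1.01 × 31.9² = 513.9 Pa.
CL = 2W/(ρv²S) = 2×171.68/(1.01×31.9²×0.615) = 0.5432.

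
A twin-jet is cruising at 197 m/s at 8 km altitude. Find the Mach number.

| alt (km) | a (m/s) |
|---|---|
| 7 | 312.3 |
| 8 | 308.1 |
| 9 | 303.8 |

At 8 km, from the table: a = 308.1 m/s.
M = v/a = 197 / 308.1 = 0.639

M = 0.639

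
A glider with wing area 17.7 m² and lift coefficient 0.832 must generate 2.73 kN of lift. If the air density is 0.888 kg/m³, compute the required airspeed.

L = ½ρv²S·CL ⇒ v = √(2L/(ρ·S·CL))
v = √(2 × 2730 / (0.888 × 17.7 × 0.832)) = √417.5 = 20.4 m/s

v = 20.4 m/s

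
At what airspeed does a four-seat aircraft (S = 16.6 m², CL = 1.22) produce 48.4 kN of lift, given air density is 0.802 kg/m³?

L = ½ρv²S·CL ⇒ v = √(2L/(ρ·S·CL))
v = √(2 × 48400 / (0.802 × 16.6 × 1.22)) = √5960 = 77.2 m/s

v = 77.2 m/s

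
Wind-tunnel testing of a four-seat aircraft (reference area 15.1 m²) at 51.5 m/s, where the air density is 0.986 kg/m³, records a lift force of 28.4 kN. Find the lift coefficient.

From L = ½ρv²S·CL, rearranging gives CL = 2L/(ρv²S).
CL = 2 × 28400 / (0.986 × 51.5² × 15.1) = 1.44

CL = 1.44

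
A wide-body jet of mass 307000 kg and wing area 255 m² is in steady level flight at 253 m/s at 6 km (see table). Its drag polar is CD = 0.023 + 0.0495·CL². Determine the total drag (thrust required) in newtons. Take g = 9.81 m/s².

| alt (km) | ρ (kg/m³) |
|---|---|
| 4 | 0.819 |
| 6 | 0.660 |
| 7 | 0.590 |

At 6 km, from the table: ρ = 0.660 kg/m³.
Level flight ⇒ L = W = m·g = 307000 × 9.81 = 3.0117×10^6 N.
Dynamic pressure q = 0.5 × 0.66 × 253² = 21120 Pa.
CL = W/(q·S) = 3.0117×10^6 / (21120 × 255) = 0.5591.
CD = 0.023 + 0.0495 × 0.5591² = 0.03847.
D = q·S·CD = 21120 × 255 × 0.03847 = 2.072×10^5 N

D = 2.07×10^5 N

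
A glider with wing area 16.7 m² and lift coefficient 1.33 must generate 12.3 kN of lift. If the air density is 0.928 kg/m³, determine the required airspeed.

L = ½ρv²S·CL ⇒ v = √(2L/(ρ·S·CL))
v = √(2 × 12300 / (0.928 × 16.7 × 1.33)) = √1193 = 34.5 m/s

v = 34.5 m/s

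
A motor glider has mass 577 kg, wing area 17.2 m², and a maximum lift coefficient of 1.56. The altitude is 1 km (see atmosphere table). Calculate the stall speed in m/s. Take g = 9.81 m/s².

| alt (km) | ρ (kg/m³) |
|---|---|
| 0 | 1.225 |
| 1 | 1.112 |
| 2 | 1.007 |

V_stall = 19.5 m/s

At 1 km, from the table: ρ = 1.112 kg/m³.
At stall, lift equals weight: L = W = m·g = 577 × 9.81 = 5660 N.
From L = ½ρV²S·CL,max = W: V_stall = √(2W/(ρSCL,max)) = √(2·5660/(1.112·17.2·1.56))
V_stall = √379.4 = 19.5 m/s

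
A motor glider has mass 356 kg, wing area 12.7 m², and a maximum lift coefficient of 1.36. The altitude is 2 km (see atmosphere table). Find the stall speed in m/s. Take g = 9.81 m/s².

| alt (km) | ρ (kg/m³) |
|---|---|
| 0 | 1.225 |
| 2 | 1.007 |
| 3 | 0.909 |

At 2 km, from the table: ρ = 1.007 kg/m³.
Weight W = mg = 356 × 9.81 = 3492 N.
From L = ½ρV²S·CL,max = W: V_stall = √(2W/(ρSCL,max)) = √(2·3492/(1.007·12.7·1.36))
V_stall = √401.6 = 20 m/s

V_stall = 20 m/s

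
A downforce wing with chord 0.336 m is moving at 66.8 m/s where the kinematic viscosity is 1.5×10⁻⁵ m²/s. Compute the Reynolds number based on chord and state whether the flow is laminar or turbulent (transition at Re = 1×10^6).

Re = v·c/ν = 66.8 × 0.336 / (1.5×10⁻⁵) = 1.5×10^6
Since 1.5×10^6 > 1×10^6, the flow is turbulent.

Re = 1.5×10^6 (turbulent)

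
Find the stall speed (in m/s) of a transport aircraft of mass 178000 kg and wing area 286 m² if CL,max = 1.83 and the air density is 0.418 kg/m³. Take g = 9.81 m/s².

V_stall = 126 m/s

Weight W = mg = 178000 × 9.81 = 1.746×10^6 N.
V_stall = √(2W/(ρ·S·CL,max)) = √(2 × 1.746×10^6 / (0.418 × 286 × 1.83))
V_stall = √15960 = 126 m/s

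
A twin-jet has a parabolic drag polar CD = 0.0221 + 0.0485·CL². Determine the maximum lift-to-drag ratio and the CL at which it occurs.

(L/D)max = 15.3, at CL = 0.675

For CD = CD0 + K·CL², (L/D)max occurs at CL* = √(CD0/K) and equals 1/(2√(K·CD0)).
(L/D)max = 1/(2√(0.0485 × 0.0221)) = 1/(2 × 0.03274) = 15.3
CL* = √(0.0221/0.0485) = 0.675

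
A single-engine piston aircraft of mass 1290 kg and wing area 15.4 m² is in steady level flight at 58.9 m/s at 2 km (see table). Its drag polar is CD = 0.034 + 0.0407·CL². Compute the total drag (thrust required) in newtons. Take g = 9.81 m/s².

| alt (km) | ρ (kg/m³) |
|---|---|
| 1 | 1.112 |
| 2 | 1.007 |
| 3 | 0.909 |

D = 1160 N

At 2 km, from the table: ρ = 1.007 kg/m³.
Weight W = mg = 1290 × 9.81 = 12655 N; in level flight L = W.
q = ½ρv² = ½ × 1.007 × 58.9² = 1747 Pa.
CL = W/(q·S) = 12655 / (1747 × 15.4) = 0.4704.
CD = 0.034 + 0.0407 × 0.4704² = 0.04301.
D = q·S·CD = 1747 × 15.4 × 0.04301 = 1157 N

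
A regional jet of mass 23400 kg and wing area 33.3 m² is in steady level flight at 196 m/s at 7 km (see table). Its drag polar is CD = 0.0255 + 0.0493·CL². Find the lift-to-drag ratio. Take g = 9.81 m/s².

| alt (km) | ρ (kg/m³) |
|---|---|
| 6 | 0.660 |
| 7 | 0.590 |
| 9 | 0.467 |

At 7 km, from the table: ρ = 0.590 kg/m³.
Weight W = mg = 23400 × 9.81 = 2.2955×10^5 N; in level flight L = W.
q = ½ρv² = ½ × 0.59 × 196² = 11330 Pa.
CL = W/(q·S) = 2.2955×10^5 / (11330 × 33.3) = 0.6083.
CD = 0.0255 + 0.0493 × 0.6083² = 0.04374.
L/D = CL/CD = 0.6083 / 0.04374 = 13.9

L/D = 13.9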